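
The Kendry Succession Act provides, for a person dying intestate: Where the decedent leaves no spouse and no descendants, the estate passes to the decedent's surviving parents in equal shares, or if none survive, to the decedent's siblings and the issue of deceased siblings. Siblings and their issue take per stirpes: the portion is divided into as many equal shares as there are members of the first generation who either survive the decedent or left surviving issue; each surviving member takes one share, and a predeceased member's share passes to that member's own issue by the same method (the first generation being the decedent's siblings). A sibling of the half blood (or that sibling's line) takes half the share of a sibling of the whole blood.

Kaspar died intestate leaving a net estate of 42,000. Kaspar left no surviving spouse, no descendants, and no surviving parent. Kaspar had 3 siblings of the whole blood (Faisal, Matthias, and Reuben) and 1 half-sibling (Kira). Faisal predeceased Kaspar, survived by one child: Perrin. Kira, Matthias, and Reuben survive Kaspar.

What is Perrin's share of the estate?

Perrin receives 12,000.

The entire 42,000 passes to the siblings and their issue.
Counting each half-blood sibling's line as half a unit, there are 7/2 units in 42,000, so one unit is 12,000. Whole-blood lines (Faisal, Matthias, and Reuben) take 12,000 each; half-blood lines (Kira) take 6,000 each.
Faisal's share (12,000) passes entirely to Perrin.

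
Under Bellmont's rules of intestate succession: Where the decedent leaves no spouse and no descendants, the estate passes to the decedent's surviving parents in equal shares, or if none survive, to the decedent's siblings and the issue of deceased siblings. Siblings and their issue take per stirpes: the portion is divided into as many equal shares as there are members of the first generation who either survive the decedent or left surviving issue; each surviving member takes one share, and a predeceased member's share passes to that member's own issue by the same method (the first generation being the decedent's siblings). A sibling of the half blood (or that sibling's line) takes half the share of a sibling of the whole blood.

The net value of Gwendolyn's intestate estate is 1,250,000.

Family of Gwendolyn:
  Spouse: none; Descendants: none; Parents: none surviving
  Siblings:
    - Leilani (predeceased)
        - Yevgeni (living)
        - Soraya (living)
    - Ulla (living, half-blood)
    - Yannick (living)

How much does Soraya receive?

Soraya receives 250,000.

The entire 1,250,000 passes to the siblings and their issue.
Counting each half-blood sibling's line as half a unit, there are 5/2 units in 1,250,000, so one unit is 500,000. Whole-blood lines (Leilani and Yannick) take 500,000 each; half-blood lines (Ulla) take 250,000 each.
Leilani's share (500,000) is divided into 2 shares of 250,000: Yevgeni and Soraya each take 250,000.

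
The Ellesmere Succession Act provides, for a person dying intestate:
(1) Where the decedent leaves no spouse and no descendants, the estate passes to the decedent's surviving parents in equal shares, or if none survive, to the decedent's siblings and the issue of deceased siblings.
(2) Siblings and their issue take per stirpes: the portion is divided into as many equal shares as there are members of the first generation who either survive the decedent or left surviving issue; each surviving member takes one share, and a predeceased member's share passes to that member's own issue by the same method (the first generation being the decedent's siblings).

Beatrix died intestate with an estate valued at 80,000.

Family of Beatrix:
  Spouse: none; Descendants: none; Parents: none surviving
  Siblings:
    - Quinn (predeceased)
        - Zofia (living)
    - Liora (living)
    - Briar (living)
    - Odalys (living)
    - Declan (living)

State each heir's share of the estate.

Zofia: 16,000; Liora: 16,000; Briar: 16,000; Odalys: 16,000; Declan: 16,000

The entire 80,000 passes to the siblings and their issue.
That amount (80,000) is divided into 5 shares of 16,000: Liora, Briar, Odalys, and Declan each take 16,000; Quinn's 16,000 share passes to Quinn's issue.
Quinn's share (16,000) passes entirely to Zofia.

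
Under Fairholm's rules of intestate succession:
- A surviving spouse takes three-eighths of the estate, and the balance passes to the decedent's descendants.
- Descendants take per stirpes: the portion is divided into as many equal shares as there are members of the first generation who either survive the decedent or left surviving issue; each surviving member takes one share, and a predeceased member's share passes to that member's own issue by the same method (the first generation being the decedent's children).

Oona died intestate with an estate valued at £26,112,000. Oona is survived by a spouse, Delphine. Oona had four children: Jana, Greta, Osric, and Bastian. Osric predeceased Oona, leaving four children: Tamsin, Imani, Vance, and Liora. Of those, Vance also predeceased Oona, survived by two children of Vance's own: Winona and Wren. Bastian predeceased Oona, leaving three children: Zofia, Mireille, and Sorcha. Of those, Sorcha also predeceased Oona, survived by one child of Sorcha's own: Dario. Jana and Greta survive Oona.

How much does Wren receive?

Delphine takes three-eighths of £26,112,000 = £9,792,000. The remaining £16,320,000 passes to the descendants.
The descendants' portion (£16,320,000) is divided into 4 shares of £4,080,000: Jana and Greta each take £4,080,000; Osric's £4,080,000 share passes to Osric's issue; Bastian's £4,080,000 share passes to Bastian's issue.
Osric's share (£4,080,000) is divided into 4 shares of £1,020,000: Tamsin, Imani, and Liora each take £1,020,000; Vance's £1,020,000 share passes to Vance's issue.
Vance's share (£1,020,000) is divided into 2 shares of £510,000: Winona and Wren each take £510,000.
Bastian's share (£4,080,000) is divided into 3 shares of £1,360,000: Zofia and Mireille each take £1,360,000; Sorcha's £1,360,000 share passes to Sorcha's issue.
Sorcha's share (£1,360,000) passes entirely to Dario.

Wren receives £510,000.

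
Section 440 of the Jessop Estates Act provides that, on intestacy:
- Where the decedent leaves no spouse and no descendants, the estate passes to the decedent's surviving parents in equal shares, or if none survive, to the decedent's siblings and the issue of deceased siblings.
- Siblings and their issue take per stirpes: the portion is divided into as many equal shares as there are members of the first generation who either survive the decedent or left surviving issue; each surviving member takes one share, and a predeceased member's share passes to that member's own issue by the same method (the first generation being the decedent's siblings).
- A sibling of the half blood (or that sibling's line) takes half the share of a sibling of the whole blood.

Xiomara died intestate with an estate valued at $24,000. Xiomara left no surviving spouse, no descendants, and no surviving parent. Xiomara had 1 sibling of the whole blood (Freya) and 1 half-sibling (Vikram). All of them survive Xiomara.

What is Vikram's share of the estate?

The entire $24,000 passes to the siblings and their issue.
Counting each half-blood sibling's line as half a unit, there are 3/2 units in $24,000, so one unit is $16,000. Whole-blood lines (Freya) take $16,000 each; half-blood lines (Vikram) take $8,000 each.

Vikram receives $8,000.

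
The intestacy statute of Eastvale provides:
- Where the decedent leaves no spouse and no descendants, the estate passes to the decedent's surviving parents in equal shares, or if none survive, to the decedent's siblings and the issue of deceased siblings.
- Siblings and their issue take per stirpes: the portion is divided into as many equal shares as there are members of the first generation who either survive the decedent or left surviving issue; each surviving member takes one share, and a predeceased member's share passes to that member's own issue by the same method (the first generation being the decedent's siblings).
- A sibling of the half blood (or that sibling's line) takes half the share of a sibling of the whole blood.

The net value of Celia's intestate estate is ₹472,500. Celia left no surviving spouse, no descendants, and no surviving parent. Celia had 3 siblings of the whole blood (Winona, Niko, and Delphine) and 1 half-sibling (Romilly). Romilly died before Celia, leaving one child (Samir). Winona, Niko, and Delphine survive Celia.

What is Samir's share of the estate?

The entire ₹472,500 passes to the siblings and their issue.
Counting each half-blood sibling's line as half a unit, there are 7/2 units in ₹472,500, so one unit is ₹135,000. Whole-blood lines (Winona, Niko, and Delphine) take ₹135,000 each; half-blood lines (Romilly) take ₹67,500 each.
Romilly's share (₹67,500) passes entirely to Samir.

Samir receives ₹67,500.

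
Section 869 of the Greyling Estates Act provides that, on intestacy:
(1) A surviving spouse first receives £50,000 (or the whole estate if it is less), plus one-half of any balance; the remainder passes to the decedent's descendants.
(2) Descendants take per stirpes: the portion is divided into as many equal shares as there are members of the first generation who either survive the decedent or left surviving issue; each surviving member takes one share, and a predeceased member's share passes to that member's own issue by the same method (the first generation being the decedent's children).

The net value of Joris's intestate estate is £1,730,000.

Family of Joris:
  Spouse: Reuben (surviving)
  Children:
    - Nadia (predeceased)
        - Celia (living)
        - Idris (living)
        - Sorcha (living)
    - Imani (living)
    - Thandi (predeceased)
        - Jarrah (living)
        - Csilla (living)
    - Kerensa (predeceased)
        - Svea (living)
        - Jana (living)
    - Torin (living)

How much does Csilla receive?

Csilla receives £84,000.

Reuben first takes £50,000, leaving a balance of £1,680,000. Reuben then takes one-half of the balance (£840,000), for a total of £890,000. The remaining £840,000 passes to the descendants.
The descendants' portion (£840,000) is divided into 5 shares of £168,000: Imani and Torin each take £168,000; Nadia's £168,000 share passes to Nadia's issue; Thandi's £168,000 share passes to Thandi's issue; Kerensa's £168,000 share passes to Kerensa's issue.
Nadia's share (£168,000) is divided into 3 shares of £56,000: Celia, Idris, and Sorcha each take £56,000.
Thandi's share (£168,000) is divided into 2 shares of £84,000: Jarrah and Csilla each take £84,000.
Kerensa's share (£168,000) is divided into 2 shares of £84,000: Svea and Jana each take £84,000.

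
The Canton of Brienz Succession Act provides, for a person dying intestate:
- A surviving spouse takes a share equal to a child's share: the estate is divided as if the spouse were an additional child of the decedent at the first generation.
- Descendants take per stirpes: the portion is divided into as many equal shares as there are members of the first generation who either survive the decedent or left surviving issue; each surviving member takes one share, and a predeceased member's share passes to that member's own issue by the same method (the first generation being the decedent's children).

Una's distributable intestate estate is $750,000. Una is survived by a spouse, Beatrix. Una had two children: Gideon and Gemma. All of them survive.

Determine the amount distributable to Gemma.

The spouse counts as an additional share at the children's level, so there are 3 primary shares of $250,000. Beatrix takes one such share ($250,000).
The children's combined portion ($500,000) is divided into 2 shares of $250,000: Gideon and Gemma each take $250,000.

Gemma receives $250,000.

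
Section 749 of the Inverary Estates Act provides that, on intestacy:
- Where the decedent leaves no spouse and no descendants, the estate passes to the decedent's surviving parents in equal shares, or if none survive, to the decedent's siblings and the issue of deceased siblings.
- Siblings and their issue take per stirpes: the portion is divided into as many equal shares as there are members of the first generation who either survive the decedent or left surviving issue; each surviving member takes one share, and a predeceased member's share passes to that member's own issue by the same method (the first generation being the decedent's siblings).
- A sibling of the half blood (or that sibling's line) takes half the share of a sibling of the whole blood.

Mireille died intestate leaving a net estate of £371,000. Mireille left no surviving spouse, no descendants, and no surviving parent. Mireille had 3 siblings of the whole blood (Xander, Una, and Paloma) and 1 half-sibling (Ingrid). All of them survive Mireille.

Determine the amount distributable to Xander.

The entire £371,000 passes to the siblings and their issue.
Counting each half-blood sibling's line as half a unit, there are 7/2 units in £371,000, so one unit is £106,000. Whole-blood lines (Xander, Una, and Paloma) take £106,000 each; half-blood lines (Ingrid) take £53,000 each.

Xander receives £106,000.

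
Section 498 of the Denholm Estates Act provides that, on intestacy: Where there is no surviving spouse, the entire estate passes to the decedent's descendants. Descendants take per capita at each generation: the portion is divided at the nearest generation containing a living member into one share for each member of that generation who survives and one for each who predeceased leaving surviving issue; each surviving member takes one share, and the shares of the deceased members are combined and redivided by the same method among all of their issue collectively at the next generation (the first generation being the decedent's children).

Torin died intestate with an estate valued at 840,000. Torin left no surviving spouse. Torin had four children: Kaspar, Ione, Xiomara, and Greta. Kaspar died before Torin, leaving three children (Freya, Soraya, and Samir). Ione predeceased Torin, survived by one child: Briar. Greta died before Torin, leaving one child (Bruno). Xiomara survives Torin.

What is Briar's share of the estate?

Briar receives 126,000.

The entire 840,000 passes to the descendants.
That amount (840,000) is divided at the children's generation into 4 shares of 210,000. Xiomara takes 210,000. The 3 shares of the deceased (Kaspar, Ione, and Greta) are combined into a pool of 630,000.
That pool (630,000) is divided at the grandchildren's generation equally among Freya, Soraya, Samir, Briar, and Bruno: 126,000 each.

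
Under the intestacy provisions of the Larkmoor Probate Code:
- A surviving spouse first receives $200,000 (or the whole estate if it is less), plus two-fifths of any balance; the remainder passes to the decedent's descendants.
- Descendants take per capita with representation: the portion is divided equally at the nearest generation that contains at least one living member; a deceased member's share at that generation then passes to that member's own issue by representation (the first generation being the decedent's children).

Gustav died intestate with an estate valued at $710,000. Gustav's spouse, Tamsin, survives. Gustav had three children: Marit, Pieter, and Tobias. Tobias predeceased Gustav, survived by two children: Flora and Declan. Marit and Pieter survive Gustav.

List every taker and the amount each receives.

Tamsin: $404,000; Marit: $102,000; Pieter: $102,000; Flora: $51,000; Declan: $51,000

Tamsin first takes $200,000, leaving a balance of $510,000. Tamsin then takes two-fifths of the balance ($204,000), for a total of $404,000. The remaining $306,000 passes to the descendants.
The descendants' portion ($306,000) is divided into 3 shares of $102,000: Marit and Pieter each take $102,000; Tobias's $102,000 share passes to Tobias's issue.
Tobias's share ($102,000) is divided into 2 shares of $51,000: Flora and Declan each take $51,000.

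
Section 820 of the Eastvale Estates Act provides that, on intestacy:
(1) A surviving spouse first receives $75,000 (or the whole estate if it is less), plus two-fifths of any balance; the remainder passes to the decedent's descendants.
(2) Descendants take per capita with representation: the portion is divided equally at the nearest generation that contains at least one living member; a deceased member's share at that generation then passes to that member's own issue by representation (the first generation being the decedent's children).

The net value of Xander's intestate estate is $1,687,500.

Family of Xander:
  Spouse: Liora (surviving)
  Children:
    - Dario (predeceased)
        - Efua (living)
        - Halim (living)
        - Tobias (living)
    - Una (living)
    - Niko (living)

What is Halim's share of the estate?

Halim receives $107,500.

Liora first takes $75,000, leaving a balance of $1,612,500. Liora then takes two-fifths of the balance ($645,000), for a total of $720,000. The remaining $967,500 passes to the descendants.
The descendants' portion ($967,500) is divided into 3 shares of $322,500: Una and Niko each take $322,500; Dario's $322,500 share passes to Dario's issue.
Dario's share ($322,500) is divided into 3 shares of $107,500: Efua, Halim, and Tobias each take $107,500.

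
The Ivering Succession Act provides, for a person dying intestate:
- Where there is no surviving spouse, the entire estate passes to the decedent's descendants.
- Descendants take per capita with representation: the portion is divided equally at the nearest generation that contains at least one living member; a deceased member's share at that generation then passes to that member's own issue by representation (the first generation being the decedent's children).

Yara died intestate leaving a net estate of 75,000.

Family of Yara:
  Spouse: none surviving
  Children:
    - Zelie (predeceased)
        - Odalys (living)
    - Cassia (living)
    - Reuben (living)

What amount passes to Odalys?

The entire 75,000 passes to the descendants.
That amount (75,000) is divided into 3 shares of 25,000: Cassia and Reuben each take 25,000; Zelie's 25,000 share passes to Zelie's issue.
Zelie's share (25,000) passes entirely to Odalys.

Odalys receives 25,000.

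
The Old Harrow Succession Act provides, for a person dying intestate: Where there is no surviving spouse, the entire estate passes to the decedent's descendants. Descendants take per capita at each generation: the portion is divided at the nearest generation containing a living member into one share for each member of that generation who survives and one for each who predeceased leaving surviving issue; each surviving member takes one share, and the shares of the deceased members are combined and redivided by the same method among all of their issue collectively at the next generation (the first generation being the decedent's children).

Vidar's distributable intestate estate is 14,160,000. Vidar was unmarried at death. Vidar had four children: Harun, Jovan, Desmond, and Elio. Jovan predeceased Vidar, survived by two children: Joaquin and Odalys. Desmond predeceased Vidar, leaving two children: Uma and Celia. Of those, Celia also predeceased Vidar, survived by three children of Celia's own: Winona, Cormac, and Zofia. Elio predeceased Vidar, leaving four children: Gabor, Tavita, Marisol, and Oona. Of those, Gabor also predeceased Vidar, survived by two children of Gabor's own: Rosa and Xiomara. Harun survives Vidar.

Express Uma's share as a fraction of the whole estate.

Uma receives 3/32 of the estate.

The entire 14,160,000 passes to the descendants.
That amount (14,160,000) is divided at the children's generation into 4 shares of 3,540,000. Harun takes 3,540,000. The 3 shares of the deceased (Jovan, Desmond, and Elio) are combined into a pool of 10,620,000.
That pool (10,620,000) is divided at the grandchildren's generation into 8 shares of 1,327,500. Joaquin, Odalys, Uma, Tavita, Marisol, and Oona each take 1,327,500. The 2 shares of the deceased (Celia and Gabor) are combined into a pool of 2,655,000.
That pool (2,655,000) is divided at the great-grandchildren's generation equally among Winona, Cormac, Zofia, Rosa, and Xiomara: 531,000 each.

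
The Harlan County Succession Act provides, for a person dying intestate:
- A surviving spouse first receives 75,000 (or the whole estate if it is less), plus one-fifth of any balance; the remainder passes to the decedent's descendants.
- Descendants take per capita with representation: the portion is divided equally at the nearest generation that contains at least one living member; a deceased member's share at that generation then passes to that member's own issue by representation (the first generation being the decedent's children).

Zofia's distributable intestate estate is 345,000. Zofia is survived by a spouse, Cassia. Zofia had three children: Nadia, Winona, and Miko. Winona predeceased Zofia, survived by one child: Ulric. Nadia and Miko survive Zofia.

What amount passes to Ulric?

Cassia first takes 75,000, leaving a balance of 270,000. Cassia then takes one-fifth of the balance (54,000), for a total of 129,000. The remaining 216,000 passes to the descendants.
The descendants' portion (216,000) is divided into 3 shares of 72,000: Nadia and Miko each take 72,000; Winona's 72,000 share passes to Winona's issue.
Winona's share (72,000) passes entirely to Ulric.

Ulric receives 72,000.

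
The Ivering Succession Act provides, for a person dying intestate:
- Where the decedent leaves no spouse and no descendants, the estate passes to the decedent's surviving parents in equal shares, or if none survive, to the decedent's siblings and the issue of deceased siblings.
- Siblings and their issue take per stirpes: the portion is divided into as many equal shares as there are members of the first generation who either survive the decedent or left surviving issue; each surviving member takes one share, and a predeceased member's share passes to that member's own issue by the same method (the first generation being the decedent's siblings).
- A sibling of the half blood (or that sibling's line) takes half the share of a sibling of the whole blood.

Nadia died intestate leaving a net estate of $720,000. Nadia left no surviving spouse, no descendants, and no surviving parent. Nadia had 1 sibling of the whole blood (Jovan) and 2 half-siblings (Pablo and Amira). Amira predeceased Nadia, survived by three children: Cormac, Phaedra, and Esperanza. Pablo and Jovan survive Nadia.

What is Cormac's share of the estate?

Cormac receives $60,000.

The entire $720,000 passes to the siblings and their issue.
Counting each half-blood sibling's line as half a unit, there are 2 units in $720,000, so one unit is $360,000. Whole-blood lines (Jovan) take $360,000 each; half-blood lines (Pablo and Amira) take $180,000 each.
Amira's share ($180,000) is divided into 3 shares of $60,000: Cormac, Phaedra, and Esperanza each take $60,000.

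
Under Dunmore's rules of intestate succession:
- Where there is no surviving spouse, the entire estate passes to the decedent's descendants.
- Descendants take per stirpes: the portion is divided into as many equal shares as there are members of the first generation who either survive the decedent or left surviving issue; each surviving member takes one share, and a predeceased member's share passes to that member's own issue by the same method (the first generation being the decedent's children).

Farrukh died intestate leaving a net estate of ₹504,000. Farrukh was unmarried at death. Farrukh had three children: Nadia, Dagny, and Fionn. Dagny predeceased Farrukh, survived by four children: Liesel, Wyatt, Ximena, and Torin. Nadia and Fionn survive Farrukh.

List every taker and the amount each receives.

The entire ₹504,000 passes to the descendants.
That amount (₹504,000) is divided into 3 shares of ₹168,000: Nadia and Fionn each take ₹168,000; Dagny's ₹168,000 share passes to Dagny's issue.
Dagny's share (₹168,000) is divided into 4 shares of ₹42,000: Liesel, Wyatt, Ximena, and Torin each take ₹42,000.

Nadia: ₹168,000; Liesel: ₹42,000; Wyatt: ₹42,000; Ximena: ₹42,000; Torin: ₹42,000; Fionn: ₹168,000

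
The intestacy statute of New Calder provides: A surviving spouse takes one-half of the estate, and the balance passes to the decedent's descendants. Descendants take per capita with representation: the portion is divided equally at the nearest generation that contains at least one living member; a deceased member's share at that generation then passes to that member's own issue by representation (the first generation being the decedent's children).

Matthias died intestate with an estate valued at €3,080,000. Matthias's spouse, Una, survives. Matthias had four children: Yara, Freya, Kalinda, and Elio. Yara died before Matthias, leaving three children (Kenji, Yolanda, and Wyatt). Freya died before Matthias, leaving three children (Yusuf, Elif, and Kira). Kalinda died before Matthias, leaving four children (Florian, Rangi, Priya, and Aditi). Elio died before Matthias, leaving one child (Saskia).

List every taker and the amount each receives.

Una takes one-half of €3,080,000 = €1,540,000. The remaining €1,540,000 passes to the descendants.
No child survives, so the initial division is made at the grandchildren's generation.
The descendants' portion (€1,540,000) is divided into 11 shares of €140,000: Kenji, Yolanda, Wyatt, Yusuf, Elif, Kira, Florian, Rangi, Priya, Aditi, and Saskia each take €140,000.

Una: €1,540,000; Kenji: €140,000; Yolanda: €140,000; Wyatt: €140,000; Yusuf: €140,000; Elif: €140,000; Kira: €140,000; Florian: €140,000; Rangi: €140,000; Priya: €140,000; Aditi: €140,000; Saskia: €140,000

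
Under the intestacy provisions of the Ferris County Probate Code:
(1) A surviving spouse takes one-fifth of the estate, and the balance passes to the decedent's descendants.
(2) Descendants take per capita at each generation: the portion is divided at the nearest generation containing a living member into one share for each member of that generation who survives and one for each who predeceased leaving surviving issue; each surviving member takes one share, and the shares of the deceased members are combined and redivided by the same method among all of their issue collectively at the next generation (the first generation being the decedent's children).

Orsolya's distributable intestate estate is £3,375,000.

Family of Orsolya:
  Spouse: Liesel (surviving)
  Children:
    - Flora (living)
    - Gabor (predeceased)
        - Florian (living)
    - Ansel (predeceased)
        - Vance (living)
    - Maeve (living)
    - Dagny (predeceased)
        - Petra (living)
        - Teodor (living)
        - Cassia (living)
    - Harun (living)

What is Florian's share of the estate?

Florian receives £270,000.

Liesel takes one-fifth of £3,375,000 = £675,000. The remaining £2,700,000 passes to the descendants.
The descendants' portion (£2,700,000) is divided at the children's generation into 6 shares of £450,000. Flora, Maeve, and Harun each take £450,000. The 3 shares of the deceased (Gabor, Ansel, and Dagny) are combined into a pool of £1,350,000.
That pool (£1,350,000) is divided at the grandchildren's generation equally among Florian, Vance, Petra, Teodor, and Cassia: £270,000 each.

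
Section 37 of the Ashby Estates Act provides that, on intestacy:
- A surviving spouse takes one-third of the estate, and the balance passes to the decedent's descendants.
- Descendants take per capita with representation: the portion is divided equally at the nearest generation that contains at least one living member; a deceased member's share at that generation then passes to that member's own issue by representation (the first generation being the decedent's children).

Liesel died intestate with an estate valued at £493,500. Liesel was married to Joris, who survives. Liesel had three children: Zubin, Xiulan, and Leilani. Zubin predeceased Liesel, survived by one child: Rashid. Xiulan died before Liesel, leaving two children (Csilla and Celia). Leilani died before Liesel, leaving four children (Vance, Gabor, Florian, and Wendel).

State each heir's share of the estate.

Joris takes one-third of £493,500 = £164,500. The remaining £329,000 passes to the descendants.
No child survives, so the initial division is made at the grandchildren's generation.
The descendants' portion (£329,000) is divided into 7 shares of £47,000: Rashid, Csilla, Celia, Vance, Gabor, Florian, and Wendel each take £47,000.

Joris: £164,500; Rashid: £47,000; Csilla: £47,000; Celia: £47,000; Vance: £47,000; Gabor: £47,000; Florian: £47,000; Wendel: £47,000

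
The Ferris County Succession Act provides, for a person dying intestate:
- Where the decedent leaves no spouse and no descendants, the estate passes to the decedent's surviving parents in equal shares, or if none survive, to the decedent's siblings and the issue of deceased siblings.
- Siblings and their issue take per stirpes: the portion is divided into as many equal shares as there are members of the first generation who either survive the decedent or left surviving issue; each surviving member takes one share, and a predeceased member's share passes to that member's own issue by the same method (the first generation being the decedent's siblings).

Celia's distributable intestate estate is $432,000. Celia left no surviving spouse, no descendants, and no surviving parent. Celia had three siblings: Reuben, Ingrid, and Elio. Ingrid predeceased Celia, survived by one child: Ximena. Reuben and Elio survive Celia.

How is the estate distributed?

Reuben: $144,000; Ximena: $144,000; Elio: $144,000

The entire $432,000 passes to the siblings and their issue.
That amount ($432,000) is divided into 3 shares of $144,000: Reuben and Elio each take $144,000; Ingrid's $144,000 share passes to Ingrid's issue.
Ingrid's share ($144,000) passes entirely to Ximena.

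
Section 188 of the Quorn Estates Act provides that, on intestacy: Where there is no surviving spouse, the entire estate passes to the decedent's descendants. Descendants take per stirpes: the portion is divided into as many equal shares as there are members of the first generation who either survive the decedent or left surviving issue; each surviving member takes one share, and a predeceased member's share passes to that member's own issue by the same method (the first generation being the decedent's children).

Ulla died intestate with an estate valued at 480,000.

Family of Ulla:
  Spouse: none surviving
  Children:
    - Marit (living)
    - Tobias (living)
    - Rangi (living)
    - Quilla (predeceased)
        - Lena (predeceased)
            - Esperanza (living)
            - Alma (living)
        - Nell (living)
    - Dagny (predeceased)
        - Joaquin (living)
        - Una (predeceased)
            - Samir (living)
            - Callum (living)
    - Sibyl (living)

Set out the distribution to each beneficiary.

The entire 480,000 passes to the descendants.
That amount (480,000) is divided into 6 shares of 80,000: Marit, Tobias, Rangi, and Sibyl each take 80,000; Quilla's 80,000 share passes to Quilla's issue; Dagny's 80,000 share passes to Dagny's issue.
Quilla's share (80,000) is divided into 2 shares of 40,000: Nell takes 40,000; Lena's 40,000 share passes to Lena's issue.
Lena's share (40,000) is divided into 2 shares of 20,000: Esperanza and Alma each take 20,000.
Dagny's share (80,000) is divided into 2 shares of 40,000: Joaquin takes 40,000; Una's 40,000 share passes to Una's issue.
Una's share (40,000) is divided into 2 shares of 20,000: Samir and Callum each take 20,000.

Marit: 80,000; Tobias: 80,000; Rangi: 80,000; Esperanza: 20,000; Alma: 20,000; Nell: 40,000; Joaquin: 40,000; Samir: 20,000; Callum: 20,000; Sibyl: 80,000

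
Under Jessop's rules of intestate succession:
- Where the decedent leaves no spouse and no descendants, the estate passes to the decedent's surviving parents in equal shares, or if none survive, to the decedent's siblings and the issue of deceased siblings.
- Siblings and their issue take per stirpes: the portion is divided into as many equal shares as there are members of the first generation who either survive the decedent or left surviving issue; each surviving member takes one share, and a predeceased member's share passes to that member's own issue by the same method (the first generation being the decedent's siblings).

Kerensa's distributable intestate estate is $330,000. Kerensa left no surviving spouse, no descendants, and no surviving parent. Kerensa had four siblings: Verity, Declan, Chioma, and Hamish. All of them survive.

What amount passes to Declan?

The entire $330,000 passes to the siblings and their issue.
That amount ($330,000) is divided into 4 shares of $82,500: Verity, Declan, Chioma, and Hamish each take $82,500.

Declan receives $82,500.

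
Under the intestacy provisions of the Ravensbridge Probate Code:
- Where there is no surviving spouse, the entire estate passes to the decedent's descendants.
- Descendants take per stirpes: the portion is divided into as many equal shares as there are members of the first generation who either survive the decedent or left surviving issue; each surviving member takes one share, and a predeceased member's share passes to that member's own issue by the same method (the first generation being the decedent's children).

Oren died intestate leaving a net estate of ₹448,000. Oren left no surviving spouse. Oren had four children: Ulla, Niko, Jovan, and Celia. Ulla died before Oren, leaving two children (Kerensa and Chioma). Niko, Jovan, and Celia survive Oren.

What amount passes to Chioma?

Chioma receives ₹56,000.

The entire ₹448,000 passes to the descendants.
That amount (₹448,000) is divided into 4 shares of ₹112,000: Niko, Jovan, and Celia each take ₹112,000; Ulla's ₹112,000 share passes to Ulla's issue.
Ulla's share (₹112,000) is divided into 2 shares of ₹56,000: Kerensa and Chioma each take ₹56,000.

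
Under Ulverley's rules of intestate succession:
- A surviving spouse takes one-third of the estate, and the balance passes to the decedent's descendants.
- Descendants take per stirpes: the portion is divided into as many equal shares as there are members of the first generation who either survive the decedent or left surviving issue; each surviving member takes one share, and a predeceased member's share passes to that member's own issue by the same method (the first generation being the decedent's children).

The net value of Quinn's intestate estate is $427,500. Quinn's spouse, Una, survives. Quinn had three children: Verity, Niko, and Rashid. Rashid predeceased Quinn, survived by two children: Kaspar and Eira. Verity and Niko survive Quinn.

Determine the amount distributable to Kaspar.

Kaspar receives $47,500.

Una takes one-third of $427,500 = $142,500. The remaining $285,000 passes to the descendants.
The descendants' portion ($285,000) is divided into 3 shares of $95,000: Verity and Niko each take $95,000; Rashid's $95,000 share passes to Rashid's issue.
Rashid's share ($95,000) is divided into 2 shares of $47,500: Kaspar and Eira each take $47,500.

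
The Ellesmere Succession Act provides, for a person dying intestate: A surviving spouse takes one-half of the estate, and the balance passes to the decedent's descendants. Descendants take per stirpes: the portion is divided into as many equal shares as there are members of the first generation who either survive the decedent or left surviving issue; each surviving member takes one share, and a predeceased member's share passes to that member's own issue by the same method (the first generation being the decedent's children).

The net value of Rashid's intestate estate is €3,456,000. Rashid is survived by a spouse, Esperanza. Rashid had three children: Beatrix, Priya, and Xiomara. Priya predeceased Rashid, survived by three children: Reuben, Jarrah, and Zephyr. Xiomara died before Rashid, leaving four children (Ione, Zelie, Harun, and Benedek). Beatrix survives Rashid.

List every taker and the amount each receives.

Esperanza takes one-half of €3,456,000 = €1,728,000. The remaining €1,728,000 passes to the descendants.
The descendants' portion (€1,728,000) is divided into 3 shares of €576,000: Beatrix takes €576,000; Priya's €576,000 share passes to Priya's issue; Xiomara's €576,000 share passes to Xiomara's issue.
Priya's share (€576,000) is divided into 3 shares of €192,000: Reuben, Jarrah, and Zephyr each take €192,000.
Xiomara's share (€576,000) is divided into 4 shares of €144,000: Ione, Zelie, Harun, and Benedek each take €144,000.

Esperanza: €1,728,000; Beatrix: €576,000; Reuben: €192,000; Jarrah: €192,000; Zephyr: €192,000; Ione: €144,000; Zelie: €144,000; Harun: €144,000; Benedek: €144,000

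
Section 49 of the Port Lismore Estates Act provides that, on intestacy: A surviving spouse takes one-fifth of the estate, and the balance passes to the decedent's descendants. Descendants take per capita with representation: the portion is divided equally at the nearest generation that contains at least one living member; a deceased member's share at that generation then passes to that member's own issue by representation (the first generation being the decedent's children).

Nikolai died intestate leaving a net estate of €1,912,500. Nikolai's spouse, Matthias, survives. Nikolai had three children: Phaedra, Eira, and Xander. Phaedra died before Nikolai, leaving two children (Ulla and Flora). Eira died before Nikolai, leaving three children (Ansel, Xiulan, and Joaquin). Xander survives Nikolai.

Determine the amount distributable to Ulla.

Ulla receives €255,000.

Matthias takes one-fifth of €1,912,500 = €382,500. The remaining €1,530,000 passes to the descendants.
The descendants' portion (€1,530,000) is divided into 3 shares of €510,000: Xander takes €510,000; Phaedra's €510,000 share passes to Phaedra's issue; Eira's €510,000 share passes to Eira's issue.
Phaedra's share (€510,000) is divided into 2 shares of €255,000: Ulla and Flora each take €255,000.
Eira's share (€510,000) is divided into 3 shares of €170,000: Ansel, Xiulan, and Joaquin each take €170,000.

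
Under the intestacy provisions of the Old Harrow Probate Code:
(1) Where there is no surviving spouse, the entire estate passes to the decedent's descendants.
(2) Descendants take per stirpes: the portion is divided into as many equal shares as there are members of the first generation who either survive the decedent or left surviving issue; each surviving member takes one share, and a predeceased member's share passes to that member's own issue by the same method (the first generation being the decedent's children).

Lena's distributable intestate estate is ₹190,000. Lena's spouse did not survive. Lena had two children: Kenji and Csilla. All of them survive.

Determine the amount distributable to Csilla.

The entire ₹190,000 passes to the descendants.
That amount (₹190,000) is divided into 2 shares of ₹95,000: Kenji and Csilla each take ₹95,000.

Csilla receives ₹95,000.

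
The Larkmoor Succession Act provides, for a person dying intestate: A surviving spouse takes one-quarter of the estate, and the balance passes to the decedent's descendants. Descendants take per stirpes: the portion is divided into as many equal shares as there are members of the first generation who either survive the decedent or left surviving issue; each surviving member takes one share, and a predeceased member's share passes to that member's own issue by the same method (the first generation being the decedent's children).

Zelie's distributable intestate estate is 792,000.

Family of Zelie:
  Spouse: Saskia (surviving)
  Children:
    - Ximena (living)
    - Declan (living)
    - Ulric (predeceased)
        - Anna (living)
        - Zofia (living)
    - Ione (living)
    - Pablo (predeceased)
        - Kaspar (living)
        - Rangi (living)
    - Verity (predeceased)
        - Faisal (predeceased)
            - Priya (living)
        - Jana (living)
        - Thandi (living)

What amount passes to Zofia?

Saskia takes one-quarter of 792,000 = 198,000. The remaining 594,000 passes to the descendants.
The descendants' portion (594,000) is divided into 6 shares of 99,000: Ximena, Declan, and Ione each take 99,000; Ulric's 99,000 share passes to Ulric's issue; Pablo's 99,000 share passes to Pablo's issue; Verity's 99,000 share passes to Verity's issue.
Ulric's share (99,000) is divided into 2 shares of 49,500: Anna and Zofia each take 49,500.
Pablo's share (99,000) is divided into 2 shares of 49,500: Kaspar and Rangi each take 49,500.
Verity's share (99,000) is divided into 3 shares of 33,000: Jana and Thandi each take 33,000; Faisal's 33,000 share passes to Faisal's issue.
Faisal's share (33,000) passes entirely to Priya.

Zofia receives 49,500.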